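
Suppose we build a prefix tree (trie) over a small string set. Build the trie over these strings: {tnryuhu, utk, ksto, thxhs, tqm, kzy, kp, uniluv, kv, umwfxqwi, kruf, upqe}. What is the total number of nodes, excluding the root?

42

Insert word by word; a character creates a node only if that edge doesn't already exist:
  "tnryuhu" → 7 new (t, n, r, y, u, h, u)
  "utk" → 3 new (u, t, k)
  "ksto" → 4 new (k, s, t, o)
  "thxhs" → prefix "t" already present; 4 new (h, x, h, s)
  "tqm" → prefix "t" already present; 2 new (q, m)
  "kzy" → prefix "k" already present; 2 new (z, y)
  "kp" → prefix "k" already present; 1 new (p)
  "uniluv" → prefix "u" already present; 5 new (n, i, l, u, v)
  "kv" → prefix "k" already present; 1 new (v)
  "umwfxqwi" → prefix "u" already present; 7 new (m, w, f, x, q, w, i)
  "kruf" → prefix "k" already present; 3 new (r, u, f)
  "upqe" → prefix "u" already present; 3 new (p, q, e)
Total nodes = 7 + 3 + 4 + 4 + 2 + 2 + 1 + 5 + 1 + 7 + 3 + 3 = 42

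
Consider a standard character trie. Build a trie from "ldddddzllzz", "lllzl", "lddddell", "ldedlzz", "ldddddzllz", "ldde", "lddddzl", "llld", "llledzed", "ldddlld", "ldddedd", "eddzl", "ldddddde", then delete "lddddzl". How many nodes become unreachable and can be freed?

Walk "lddddzl" from the leaf back toward the root, removing each node that no remaining word uses.
The suffix "zl" (2 nodes) is used only by "lddddzl"; the node for "ldddd" still has the child "d", so pruning stops there.
Nodes removed: 2

2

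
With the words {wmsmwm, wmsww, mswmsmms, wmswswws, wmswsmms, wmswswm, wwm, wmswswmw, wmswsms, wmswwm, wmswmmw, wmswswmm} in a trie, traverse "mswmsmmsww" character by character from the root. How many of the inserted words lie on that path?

Traverse "mswmsmmsww" character by character; count nodes along the way that are marked as word ends.
Prefixes of the query that are stored words: "mswmsmms"
Count: 1

1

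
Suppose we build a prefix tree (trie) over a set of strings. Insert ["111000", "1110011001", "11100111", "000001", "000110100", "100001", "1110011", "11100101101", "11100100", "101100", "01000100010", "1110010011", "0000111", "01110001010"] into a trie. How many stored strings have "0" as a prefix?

Filter for entries beginning with "0":
Matches: "000001", "0000111", "000110100", "01000100010", "01110001010"
Count: 5

5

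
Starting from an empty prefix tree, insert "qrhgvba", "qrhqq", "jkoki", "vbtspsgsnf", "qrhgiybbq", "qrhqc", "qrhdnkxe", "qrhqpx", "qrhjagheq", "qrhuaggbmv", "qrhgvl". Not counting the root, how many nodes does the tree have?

Insert word by word; a character creates a node only if that edge doesn't already exist:
  "qrhgvba" → 7 new (q, r, h, g, v, b, a)
  "qrhqq" → prefix "qrh" already present; 2 new (q, q)
  "jkoki" → 5 new (j, k, o, k, i)
  "vbtspsgsnf" → 10 new (v, b, t, s, p, s, g, s, n, f)
  "qrhgiybbq" → prefix "qrhg" already present; 5 new (i, y, b, b, q)
  "qrhqc" → prefix "qrhq" already present; 1 new (c)
  "qrhdnkxe" → prefix "qrh" already present; 5 new (d, n, k, x, e)
  "qrhqpx" → prefix "qrhq" already present; 2 new (p, x)
  "qrhjagheq" → prefix "qrh" already present; 6 new (j, a, g, h, e, q)
  "qrhuaggbmv" → prefix "qrh" already present; 7 new (u, a, g, g, b, m, v)
  "qrhgvl" → prefix "qrhgv" already present; 1 new (l)
Total nodes = 7 + 2 + 5 + 10 + 5 + 1 + 5 + 2 + 6 + 7 + 1 = 51

51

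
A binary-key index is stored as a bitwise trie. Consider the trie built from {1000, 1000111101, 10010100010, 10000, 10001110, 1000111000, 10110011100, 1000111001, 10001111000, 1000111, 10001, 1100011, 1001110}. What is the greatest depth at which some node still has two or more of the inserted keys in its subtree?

9

The deepest shared node is where two words last agree before diverging.
e.g. "1000111000" and "1000111001" share the prefix "100011100" of length 9; no pair shares a longer one.
Longest shared-prefix length: 9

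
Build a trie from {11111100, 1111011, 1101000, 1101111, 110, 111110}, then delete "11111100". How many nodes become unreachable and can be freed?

Walk "11111100" from the leaf back toward the root, removing each node that no remaining word uses.
The suffix "100" (3 nodes) is used only by "11111100"; the node for "11111" still has the child "0", so pruning stops there.
Nodes removed: 3

3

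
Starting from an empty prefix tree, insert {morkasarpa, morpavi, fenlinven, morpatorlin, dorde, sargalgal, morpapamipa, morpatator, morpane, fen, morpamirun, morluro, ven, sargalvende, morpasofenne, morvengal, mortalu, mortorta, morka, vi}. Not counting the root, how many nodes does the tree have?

94

Count nodes per top-level branch (shared prefixes stored once):
  'd'-branch (dorde): 5 nodes
  'f'-branch (fen, fenlinven): 9 nodes
  'm'-branch (morka, morkasarpa, morluro, morpamirun, morpane, morpapamipa, morpasofenne, morpatator, morpatorlin, morpavi, mortalu, mortorta, morvengal): 62 nodes
  's'-branch (sargalgal, sargalvende): 14 nodes
  'v'-branch (ven, vi): 4 nodes
Sum: 94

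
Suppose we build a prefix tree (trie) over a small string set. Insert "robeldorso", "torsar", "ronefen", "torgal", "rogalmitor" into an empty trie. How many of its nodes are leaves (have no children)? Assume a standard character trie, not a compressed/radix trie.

5

Leaves are exactly the stored words that no other stored word extends.
Those words: "robeldorso", "rogalmitor", "ronefen", "torgal", "torsar"
Leaf count: 5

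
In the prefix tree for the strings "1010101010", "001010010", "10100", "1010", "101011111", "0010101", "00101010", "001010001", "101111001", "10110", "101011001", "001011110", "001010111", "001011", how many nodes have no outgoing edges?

11

Leaves are exactly the stored words that no other stored word extends.
Those words: "001010001", "001010010", "00101010", "001010111", "001011110", "10100", "1010101010", "101011001", "101011111", "10110", "101111001"
Leaf count: 11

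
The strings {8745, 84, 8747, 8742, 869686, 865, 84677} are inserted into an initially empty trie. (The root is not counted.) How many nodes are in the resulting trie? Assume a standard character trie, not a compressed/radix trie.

Trie structure (* marks end of a word):
(root)
└─ 8
   ├─ 4 *
   │  └─ 6
   │     └─ 7
   │        └─ 7 *
   ├─ 6
   │  ├─ 5 *
   │  └─ 9
   │     └─ 6
   │        └─ 8
   │           └─ 6 *
   └─ 7
      └─ 4
         ├─ 2 *
         ├─ 5 *
         └─ 7 *
Counting every labelled node above: 16.

16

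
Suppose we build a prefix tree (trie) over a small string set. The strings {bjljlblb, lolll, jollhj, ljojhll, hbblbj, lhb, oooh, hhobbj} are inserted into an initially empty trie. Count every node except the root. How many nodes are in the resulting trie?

For each word, the new-node count is its length minus the longest prefix already in the trie:
  "bjljlblb" → 8 new (b, j, l, j, l, b, l, b)
  "lolll" → 5 new (l, o, l, l, l)
  "jollhj" → 6 new (j, o, l, l, h, j)
  "ljojhll" → prefix "l" already present; 6 new (j, o, j, h, l, l)
  "hbblbj" → 6 new (h, b, b, l, b, j)
  "lhb" → prefix "l" already present; 2 new (h, b)
  "oooh" → 4 new (o, o, o, h)
  "hhobbj" → prefix "h" already present; 5 new (h, o, b, b, j)
Total nodes = 8 + 5 + 6 + 6 + 6 + 2 + 4 + 5 = 42

42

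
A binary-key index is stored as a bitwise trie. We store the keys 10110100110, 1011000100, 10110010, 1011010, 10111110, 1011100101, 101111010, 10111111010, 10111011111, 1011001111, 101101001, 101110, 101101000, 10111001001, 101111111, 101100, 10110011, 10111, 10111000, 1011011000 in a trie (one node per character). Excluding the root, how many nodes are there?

Insert word by word; a character creates a node only if that edge doesn't already exist:
  "10110100110" → 11 new (1, 0, 1, 1, 0, 1, 0, 0, 1, 1, 0)
  "1011000100" → prefix "10110" already present; 5 new (0, 0, 1, 0, 0)
  "10110010" → prefix "101100" already present; 2 new (1, 0)
  "1011010" → prefix "1011010" already present; 0 new (none)
  "10111110" → prefix "1011" already present; 4 new (1, 1, 1, 0)
  "1011100101" → prefix "10111" already present; 5 new (0, 0, 1, 0, 1)
  "101111010" → prefix "101111" already present; 3 new (0, 1, 0)
  "10111111010" → prefix "1011111" already present; 4 new (1, 0, 1, 0)
  "10111011111" → prefix "101110" already present; 5 new (1, 1, 1, 1, 1)
  "1011001111" → prefix "1011001" already present; 3 new (1, 1, 1)
  "101101001" → prefix "101101001" already present; 0 new (none)
  "101110" → prefix "101110" already present; 0 new (none)
  "101101000" → prefix "10110100" already present; 1 new (0)
  "10111001001" → prefix "101110010" already present; 2 new (0, 1)
  "101111111" → prefix "10111111" already present; 1 new (1)
  "101100" → prefix "101100" already present; 0 new (none)
  "10110011" → prefix "10110011" already present; 0 new (none)
  "10111" → prefix "10111" already present; 0 new (none)
  "10111000" → prefix "1011100" already present; 1 new (0)
  "1011011000" → prefix "101101" already present; 4 new (1, 0, 0, 0)
Total nodes = 11 + 5 + 2 + 0 + 4 + 5 + 3 + 4 + 5 + 3 + 0 + 0 + 1 + 2 + 1 + 0 + 0 + 0 + 1 + 4 = 51

51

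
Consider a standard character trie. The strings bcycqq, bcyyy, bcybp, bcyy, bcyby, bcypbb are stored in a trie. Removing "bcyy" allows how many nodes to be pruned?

Walk "bcyy" from the leaf back toward the root, removing each node that no remaining word uses.
Every node on "bcyy" is still needed (e.g. by "bcyyy"), so nothing is freed.
Nodes removed: 0

0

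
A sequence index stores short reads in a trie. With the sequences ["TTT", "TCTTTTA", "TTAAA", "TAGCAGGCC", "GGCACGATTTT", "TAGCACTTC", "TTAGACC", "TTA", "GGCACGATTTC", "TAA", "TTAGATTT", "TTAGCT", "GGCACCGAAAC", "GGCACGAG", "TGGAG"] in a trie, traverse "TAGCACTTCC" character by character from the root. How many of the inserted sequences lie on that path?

1

Check each prefix of "TAGCACTTCC" against the stored set — each match is an end-marker on the path.
Prefixes of the query that are stored words: "TAGCACTTC"
Count: 1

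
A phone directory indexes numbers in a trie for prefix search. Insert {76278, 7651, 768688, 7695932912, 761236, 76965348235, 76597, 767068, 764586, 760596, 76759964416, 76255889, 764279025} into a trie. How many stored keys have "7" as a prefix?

13

Traverse to the node for "7", then collect every word in that subtree.
Matches: "760596", "761236", "76255889", "76278", "764279025", "764586", "7651", "76597", "767068", "76759964416", "768688", "7695932912", "76965348235"
Count: 13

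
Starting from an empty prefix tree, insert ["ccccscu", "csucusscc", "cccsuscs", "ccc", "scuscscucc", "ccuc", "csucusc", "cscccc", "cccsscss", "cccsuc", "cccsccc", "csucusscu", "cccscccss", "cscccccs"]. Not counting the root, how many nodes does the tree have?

Trace insertions, counting only characters that open a new branch:
  "ccccscu" → 7 new (c, c, c, c, s, c, u)
  "csucusscc" → prefix "c" already present; 8 new (s, u, c, u, s, s, c, c)
  "cccsuscs" → prefix "ccc" already present; 5 new (s, u, s, c, s)
  "ccc" → prefix "ccc" already present; 0 new (none)
  "scuscscucc" → 10 new (s, c, u, s, c, s, c, u, c, c)
  "ccuc" → prefix "cc" already present; 2 new (u, c)
  "csucusc" → prefix "csucus" already present; 1 new (c)
  "cscccc" → prefix "cs" already present; 4 new (c, c, c, c)
  "cccsscss" → prefix "cccs" already present; 4 new (s, c, s, s)
  "cccsuc" → prefix "cccsu" already present; 1 new (c)
  "cccsccc" → prefix "cccs" already present; 3 new (c, c, c)
  "csucusscu" → prefix "csucussc" already present; 1 new (u)
  "cccscccss" → prefix "cccsccc" already present; 2 new (s, s)
  "cscccccs" → prefix "cscccc" already present; 2 new (c, s)
Total nodes = 7 + 8 + 5 + 0 + 10 + 2 + 1 + 4 + 4 + 1 + 3 + 1 + 2 + 2 = 50

50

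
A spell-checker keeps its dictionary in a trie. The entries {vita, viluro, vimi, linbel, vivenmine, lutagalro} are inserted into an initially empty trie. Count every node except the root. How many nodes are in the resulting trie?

31

Trie structure (* marks end of a word):
(root)
├─ l
│  ├─ i
│  │  └─ n
│  │     └─ b
│  │        └─ e
│  │           └─ l *
│  └─ u
│     └─ t
│        └─ a
│           └─ g
│              └─ a
│                 └─ l
│                    └─ r
│                       └─ o *
└─ v
   └─ i
      ├─ l
      │  └─ u
      │     └─ r
      │        └─ o *
      ├─ m
      │  └─ i *
      ├─ t
      │  └─ a *
      └─ v
         └─ e
            └─ n
               └─ m
                  └─ i
                     └─ n
                        └─ e *
Counting every labelled node above: 31.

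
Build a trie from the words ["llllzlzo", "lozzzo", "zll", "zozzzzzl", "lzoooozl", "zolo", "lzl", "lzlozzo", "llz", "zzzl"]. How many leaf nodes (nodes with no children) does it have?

9

Leaves are exactly the stored words that no other stored word extends.
Those words: "llllzlzo", "llz", "lozzzo", "lzlozzo", "lzoooozl", "zll", "zolo", "zozzzzzl", "zzzl"
Leaf count: 9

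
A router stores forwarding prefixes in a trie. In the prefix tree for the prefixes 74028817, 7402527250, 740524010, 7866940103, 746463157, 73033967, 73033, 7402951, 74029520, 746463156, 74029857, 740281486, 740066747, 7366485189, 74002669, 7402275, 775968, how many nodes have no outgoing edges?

16

A leaf is a node with no children — equivalently, the end of a word that is not a proper prefix of any other stored word.
Those words: "73033967", "7366485189", "74002669", "740066747", "7402275", "7402527250", "740281486", "74028817", "7402951", "74029520", "74029857", "740524010", "746463156", "746463157", "775968", "7866940103"
Leaf count: 16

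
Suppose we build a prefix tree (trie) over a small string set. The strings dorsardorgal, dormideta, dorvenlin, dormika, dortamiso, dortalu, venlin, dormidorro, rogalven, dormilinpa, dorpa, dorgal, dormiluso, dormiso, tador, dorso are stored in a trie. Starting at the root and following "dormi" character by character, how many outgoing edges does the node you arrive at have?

Follow the path "dormi" to its node, then look at its outgoing edges.
Characters that immediately follow "dormi" among the stored strings: {d, k, l, s}.
That node has 4 child edges.

4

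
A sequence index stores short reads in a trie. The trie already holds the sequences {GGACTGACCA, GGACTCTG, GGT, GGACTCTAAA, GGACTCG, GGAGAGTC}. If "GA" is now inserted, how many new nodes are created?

1

The longest prefix of "GA" already in the trie is "G" (length 1).
New nodes needed: |"GA"| − 1 = 2 − 1 = 1.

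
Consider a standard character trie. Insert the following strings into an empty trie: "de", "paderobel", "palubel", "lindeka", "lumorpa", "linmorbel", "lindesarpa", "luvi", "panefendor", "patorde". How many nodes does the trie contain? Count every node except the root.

55

Insert word by word; a character creates a node only if that edge doesn't already exist:
  "de" → 2 new (d, e)
  "paderobel" → 9 new (p, a, d, e, r, o, b, e, l)
  "palubel" → prefix "pa" already present; 5 new (l, u, b, e, l)
  "lindeka" → 7 new (l, i, n, d, e, k, a)
  "lumorpa" → prefix "l" already present; 6 new (u, m, o, r, p, a)
  "linmorbel" → prefix "lin" already present; 6 new (m, o, r, b, e, l)
  "lindesarpa" → prefix "linde" already present; 5 new (s, a, r, p, a)
  "luvi" → prefix "lu" already present; 2 new (v, i)
  "panefendor" → prefix "pa" already present; 8 new (n, e, f, e, n, d, o, r)
  "patorde" → prefix "pa" already present; 5 new (t, o, r, d, e)
Total nodes = 2 + 9 + 5 + 7 + 6 + 6 + 5 + 2 + 8 + 5 = 55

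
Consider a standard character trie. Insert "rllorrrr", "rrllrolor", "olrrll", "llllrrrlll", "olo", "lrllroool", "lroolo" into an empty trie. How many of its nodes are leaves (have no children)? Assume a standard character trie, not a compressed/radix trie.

7

A leaf is a node with no children — equivalently, the end of a word that is not a proper prefix of any other stored word.
Those words: "llllrrrlll", "lrllroool", "lroolo", "olo", "olrrll", "rllorrrr", "rrllrolor"
Leaf count: 7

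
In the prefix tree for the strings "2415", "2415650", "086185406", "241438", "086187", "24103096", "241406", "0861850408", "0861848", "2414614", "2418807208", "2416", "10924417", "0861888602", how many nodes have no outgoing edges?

13

A leaf is a node with no children — equivalently, the end of a word that is not a proper prefix of any other stored word.
Those words: "0861848", "0861850408", "086185406", "086187", "0861888602", "10924417", "24103096", "241406", "241438", "2414614", "2415650", "2416", "2418807208"
Leaf count: 13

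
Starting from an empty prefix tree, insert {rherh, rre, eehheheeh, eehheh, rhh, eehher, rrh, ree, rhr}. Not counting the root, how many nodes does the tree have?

Trace insertions, counting only characters that open a new branch:
  "rherh" → 5 new (r, h, e, r, h)
  "rre" → prefix "r" already present; 2 new (r, e)
  "eehheheeh" → 9 new (e, e, h, h, e, h, e, e, h)
  "eehheh" → prefix "eehheh" already present; 0 new (none)
  "rhh" → prefix "rh" already present; 1 new (h)
  "eehher" → prefix "eehhe" already present; 1 new (r)
  "rrh" → prefix "rr" already present; 1 new (h)
  "ree" → prefix "r" already present; 2 new (e, e)
  "rhr" → prefix "rh" already present; 1 new (r)
Total nodes = 5 + 2 + 9 + 0 + 1 + 1 + 1 + 2 + 1 = 22

22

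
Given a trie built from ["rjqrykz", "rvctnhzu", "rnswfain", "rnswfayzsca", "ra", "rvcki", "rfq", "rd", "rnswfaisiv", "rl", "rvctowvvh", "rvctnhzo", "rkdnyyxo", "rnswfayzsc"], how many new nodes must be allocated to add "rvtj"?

The longest prefix of "rvtj" already in the trie is "rv" (length 2).
New nodes needed: |"rvtj"| − 2 = 4 − 2 = 2.

2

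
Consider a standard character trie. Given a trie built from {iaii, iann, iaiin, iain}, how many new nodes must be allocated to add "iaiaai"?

3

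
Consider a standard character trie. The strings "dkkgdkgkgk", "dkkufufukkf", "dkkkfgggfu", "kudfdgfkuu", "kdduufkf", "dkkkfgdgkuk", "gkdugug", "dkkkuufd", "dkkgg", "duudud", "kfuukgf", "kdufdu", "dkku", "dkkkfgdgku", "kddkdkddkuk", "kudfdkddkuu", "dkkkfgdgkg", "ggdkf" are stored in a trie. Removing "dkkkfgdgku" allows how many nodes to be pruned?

0

A node on "dkkkfgdgku"'s path can go only if nothing else ends at it or branches off below it.
Every node on "dkkkfgdgku" is still needed (e.g. by "dkkkfgdgkuk"), so nothing is freed.
Nodes removed: 0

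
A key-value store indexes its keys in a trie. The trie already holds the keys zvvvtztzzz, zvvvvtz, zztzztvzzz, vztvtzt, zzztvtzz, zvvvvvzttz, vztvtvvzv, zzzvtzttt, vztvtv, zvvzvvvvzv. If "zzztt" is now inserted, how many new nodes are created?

The longest prefix of "zzztt" already in the trie is "zzzt" (length 4).
So 5 − 4 = 1 new nodes.

1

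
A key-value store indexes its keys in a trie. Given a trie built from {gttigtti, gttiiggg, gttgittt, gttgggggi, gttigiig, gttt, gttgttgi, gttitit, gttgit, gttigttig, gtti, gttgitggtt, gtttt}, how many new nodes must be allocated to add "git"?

2

Walking "git" from the root, the first 1 characters ("g") follow existing edges; "i" is the first miss.
Each of the 2 remaining characters creates one node.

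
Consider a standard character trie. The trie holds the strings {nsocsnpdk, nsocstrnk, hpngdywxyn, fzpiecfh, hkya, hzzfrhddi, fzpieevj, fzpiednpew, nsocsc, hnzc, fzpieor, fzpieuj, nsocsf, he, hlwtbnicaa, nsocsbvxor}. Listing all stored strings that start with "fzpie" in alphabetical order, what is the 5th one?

DFS of the "fzpie" subtree visits, in order: "fzpiecfh", "fzpiednpew", "fzpieevj", "fzpieor", "fzpieuj"
Position 5: fzpieuj

fzpieuj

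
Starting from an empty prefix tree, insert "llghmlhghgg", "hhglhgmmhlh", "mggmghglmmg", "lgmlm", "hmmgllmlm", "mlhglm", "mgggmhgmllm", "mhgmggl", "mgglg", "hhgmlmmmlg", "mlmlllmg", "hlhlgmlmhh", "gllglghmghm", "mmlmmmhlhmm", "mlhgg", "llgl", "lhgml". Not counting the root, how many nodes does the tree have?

Trace insertions, counting only characters that open a new branch:
  "llghmlhghgg" → 11 new (l, l, g, h, m, l, h, g, h, g, g)
  "hhglhgmmhlh" → 11 new (h, h, g, l, h, g, m, m, h, l, h)
  "mggmghglmmg" → 11 new (m, g, g, m, g, h, g, l, m, m, g)
  "lgmlm" → prefix "l" already present; 4 new (g, m, l, m)
  "hmmgllmlm" → prefix "h" already present; 8 new (m, m, g, l, l, m, l, m)
  "mlhglm" → prefix "m" already present; 5 new (l, h, g, l, m)
  "mgggmhgmllm" → prefix "mgg" already present; 8 new (g, m, h, g, m, l, l, m)
  "mhgmggl" → prefix "m" already present; 6 new (h, g, m, g, g, l)
  "mgglg" → prefix "mgg" already present; 2 new (l, g)
  "hhgmlmmmlg" → prefix "hhg" already present; 7 new (m, l, m, m, m, l, g)
  "mlmlllmg" → prefix "ml" already present; 6 new (m, l, l, l, m, g)
  "hlhlgmlmhh" → prefix "h" already present; 9 new (l, h, l, g, m, l, m, h, h)
  "gllglghmghm" → 11 new (g, l, l, g, l, g, h, m, g, h, m)
  "mmlmmmhlhmm" → prefix "m" already present; 10 new (m, l, m, m, m, h, l, h, m, m)
  "mlhgg" → prefix "mlhg" already present; 1 new (g)
  "llgl" → prefix "llg" already present; 1 new (l)
  "lhgml" → prefix "l" already present; 4 new (h, g, m, l)
Total nodes = 11 + 11 + 11 + 4 + 8 + 5 + 8 + 6 + 2 + 7 + 6 + 9 + 11 + 10 + 1 + 1 + 4 = 115

115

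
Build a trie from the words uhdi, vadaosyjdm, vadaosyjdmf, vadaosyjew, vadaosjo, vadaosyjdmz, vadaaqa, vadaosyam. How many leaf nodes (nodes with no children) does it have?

7

A leaf is a node with no children — equivalently, the end of a word that is not a proper prefix of any other stored word.
Those words: "uhdi", "vadaaqa", "vadaosjo", "vadaosyam", "vadaosyjdmf", "vadaosyjdmz", "vadaosyjew"
Leaf count: 7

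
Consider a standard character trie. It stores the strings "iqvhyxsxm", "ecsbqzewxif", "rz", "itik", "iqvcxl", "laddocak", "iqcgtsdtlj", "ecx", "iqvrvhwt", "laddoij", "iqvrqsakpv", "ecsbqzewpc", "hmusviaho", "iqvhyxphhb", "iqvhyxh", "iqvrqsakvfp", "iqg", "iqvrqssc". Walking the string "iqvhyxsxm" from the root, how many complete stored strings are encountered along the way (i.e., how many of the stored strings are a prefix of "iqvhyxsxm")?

Traverse "iqvhyxsxm" character by character; count nodes along the way that are marked as word ends.
Prefixes of the query that are stored words: "iqvhyxsxm"
Count: 1

1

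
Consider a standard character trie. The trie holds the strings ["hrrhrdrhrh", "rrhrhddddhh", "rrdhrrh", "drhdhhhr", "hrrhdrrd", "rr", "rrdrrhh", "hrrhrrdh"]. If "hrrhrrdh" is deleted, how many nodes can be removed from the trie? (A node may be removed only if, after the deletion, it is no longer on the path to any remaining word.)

Walk "hrrhrrdh" from the leaf back toward the root, removing each node that no remaining word uses.
The suffix "rdh" (3 nodes) is used only by "hrrhrrdh"; the node for "hrrhr" still has the child "d", so pruning stops there.
Nodes removed: 3

3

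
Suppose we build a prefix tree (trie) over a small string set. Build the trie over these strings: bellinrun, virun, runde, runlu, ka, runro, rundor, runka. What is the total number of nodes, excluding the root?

For each word, the new-node count is its length minus the longest prefix already in the trie:
  "bellinrun" → 9 new (b, e, l, l, i, n, r, u, n)
  "virun" → 5 new (v, i, r, u, n)
  "runde" → 5 new (r, u, n, d, e)
  "runlu" → prefix "run" already present; 2 new (l, u)
  "ka" → 2 new (k, a)
  "runro" → prefix "run" already present; 2 new (r, o)
  "rundor" → prefix "rund" already present; 2 new (o, r)
  "runka" → prefix "run" already present; 2 new (k, a)
Total nodes = 9 + 5 + 5 + 2 + 2 + 2 + 2 + 2 = 29

29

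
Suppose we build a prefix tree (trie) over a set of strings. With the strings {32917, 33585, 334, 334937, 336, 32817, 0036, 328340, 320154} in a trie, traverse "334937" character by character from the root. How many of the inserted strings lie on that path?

2

Traverse "334937" character by character; count nodes along the way that are marked as word ends.
Prefixes of the query that are stored words: "334", "334937"
Count: 2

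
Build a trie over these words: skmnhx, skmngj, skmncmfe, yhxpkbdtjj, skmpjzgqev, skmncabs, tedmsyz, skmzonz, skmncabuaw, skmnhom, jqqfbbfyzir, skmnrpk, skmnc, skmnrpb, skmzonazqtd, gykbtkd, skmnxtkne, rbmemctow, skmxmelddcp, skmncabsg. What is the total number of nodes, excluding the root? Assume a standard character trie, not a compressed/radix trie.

98

Insert word by word; a character creates a node only if that edge doesn't already exist:
  "skmnhx" → 6 new (s, k, m, n, h, x)
  "skmngj" → prefix "skmn" already present; 2 new (g, j)
  "skmncmfe" → prefix "skmn" already present; 4 new (c, m, f, e)
  "yhxpkbdtjj" → 10 new (y, h, x, p, k, b, d, t, j, j)
  "skmpjzgqev" → prefix "skm" already present; 7 new (p, j, z, g, q, e, v)
  "skmncabs" → prefix "skmnc" already present; 3 new (a, b, s)
  "tedmsyz" → 7 new (t, e, d, m, s, y, z)
  "skmzonz" → prefix "skm" already present; 4 new (z, o, n, z)
  "skmncabuaw" → prefix "skmncab" already present; 3 new (u, a, w)
  "skmnhom" → prefix "skmnh" already present; 2 new (o, m)
  "jqqfbbfyzir" → 11 new (j, q, q, f, b, b, f, y, z, i, r)
  "skmnrpk" → prefix "skmn" already present; 3 new (r, p, k)
  "skmnc" → prefix "skmnc" already present; 0 new (none)
  "skmnrpb" → prefix "skmnrp" already present; 1 new (b)
  "skmzonazqtd" → prefix "skmzon" already present; 5 new (a, z, q, t, d)
  "gykbtkd" → 7 new (g, y, k, b, t, k, d)
  "skmnxtkne" → prefix "skmn" already present; 5 new (x, t, k, n, e)
  "rbmemctow" → 9 new (r, b, m, e, m, c, t, o, w)
  "skmxmelddcp" → prefix "skm" already present; 8 new (x, m, e, l, d, d, c, p)
  "skmncabsg" → prefix "skmncabs" already present; 1 new (g)
Total nodes = 6 + 2 + 4 + 10 + 7 + 3 + 7 + 4 + 3 + 2 + 11 + 3 + 0 + 1 + 5 + 7 + 5 + 9 + 8 + 1 = 98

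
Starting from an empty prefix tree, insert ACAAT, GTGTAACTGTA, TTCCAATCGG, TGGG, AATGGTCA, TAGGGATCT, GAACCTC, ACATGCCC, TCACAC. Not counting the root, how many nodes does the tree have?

Insert word by word; a character creates a node only if that edge doesn't already exist:
  "ACAAT" → 5 new (A, C, A, A, T)
  "GTGTAACTGTA" → 11 new (G, T, G, T, A, A, C, T, G, T, A)
  "TTCCAATCGG" → 10 new (T, T, C, C, A, A, T, C, G, G)
  "TGGG" → prefix "T" already present; 3 new (G, G, G)
  "AATGGTCA" → prefix "A" already present; 7 new (A, T, G, G, T, C, A)
  "TAGGGATCT" → prefix "T" already present; 8 new (A, G, G, G, A, T, C, T)
  "GAACCTC" → prefix "G" already present; 6 new (A, A, C, C, T, C)
  "ACATGCCC" → prefix "ACA" already present; 5 new (T, G, C, C, C)
  "TCACAC" → prefix "T" already present; 5 new (C, A, C, A, C)
Total nodes = 5 + 11 + 10 + 3 + 7 + 8 + 6 + 5 + 5 = 60

60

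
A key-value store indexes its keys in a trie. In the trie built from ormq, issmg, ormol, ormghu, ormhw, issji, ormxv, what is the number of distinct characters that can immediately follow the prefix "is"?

The children of the "is" node are the distinct next characters among strings starting with "is".
Characters that immediately follow "is" among the stored strings: {s}.
That node has 1 child edge.

1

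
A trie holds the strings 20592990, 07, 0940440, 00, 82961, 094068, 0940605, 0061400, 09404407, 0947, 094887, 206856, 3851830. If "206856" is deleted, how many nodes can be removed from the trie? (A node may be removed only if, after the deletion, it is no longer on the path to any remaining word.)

A node on "206856"'s path can go only if nothing else ends at it or branches off below it.
The suffix "6856" (4 nodes) is used only by "206856"; the node for "20" still has the child "5", so pruning stops there.
Nodes removed: 4

4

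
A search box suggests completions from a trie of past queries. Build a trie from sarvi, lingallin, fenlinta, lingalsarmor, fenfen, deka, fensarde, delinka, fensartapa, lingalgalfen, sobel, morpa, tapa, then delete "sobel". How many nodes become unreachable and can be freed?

After clearing the end-marker at "sobel", prune upward until reaching a node still needed by another word.
The suffix "obel" (4 nodes) is used only by "sobel"; the node for "s" still has the child "a", so pruning stops there.
Nodes removed: 4

4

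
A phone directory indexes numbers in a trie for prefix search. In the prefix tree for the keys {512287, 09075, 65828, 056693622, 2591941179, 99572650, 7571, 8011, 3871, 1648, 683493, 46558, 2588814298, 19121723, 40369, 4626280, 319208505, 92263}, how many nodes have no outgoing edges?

A leaf is a node with no children — equivalently, the end of a word that is not a proper prefix of any other stored word.
Those words: "056693622", "09075", "1648", "19121723", "2588814298", "2591941179", "319208505", "3871", "40369", "4626280", "46558", "512287", "65828", "683493", "7571", "8011", "92263", "99572650"
Leaf count: 18

18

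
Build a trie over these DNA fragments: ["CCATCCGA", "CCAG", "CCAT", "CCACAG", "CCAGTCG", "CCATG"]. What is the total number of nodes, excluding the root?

16

Trie structure (* marks end of a word):
(root)
└─ C
   └─ C
      └─ A
         ├─ C
         │  └─ A
         │     └─ G *
         ├─ G *
         │  └─ T
         │     └─ C
         │        └─ G *
         └─ T *
            ├─ C
            │  └─ C
            │     └─ G
            │        └─ A *
            └─ G *
Counting every labelled node above: 16.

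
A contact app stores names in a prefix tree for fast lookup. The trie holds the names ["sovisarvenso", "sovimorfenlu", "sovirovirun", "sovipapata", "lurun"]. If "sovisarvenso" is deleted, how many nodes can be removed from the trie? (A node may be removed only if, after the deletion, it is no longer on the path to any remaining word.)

A node on "sovisarvenso"'s path can go only if nothing else ends at it or branches off below it.
The suffix "sarvenso" (8 nodes) is used only by "sovisarvenso"; the node for "sovi" still has the child "m", so pruning stops there.
Nodes removed: 8

8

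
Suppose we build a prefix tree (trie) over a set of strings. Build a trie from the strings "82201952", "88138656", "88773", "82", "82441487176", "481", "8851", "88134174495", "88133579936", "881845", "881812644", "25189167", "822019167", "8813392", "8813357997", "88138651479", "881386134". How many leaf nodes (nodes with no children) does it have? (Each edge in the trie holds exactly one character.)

16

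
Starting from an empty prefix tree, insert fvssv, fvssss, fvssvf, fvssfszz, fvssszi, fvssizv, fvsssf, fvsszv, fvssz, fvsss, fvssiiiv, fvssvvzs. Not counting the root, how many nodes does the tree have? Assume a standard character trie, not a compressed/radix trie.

Trace insertions, counting only characters that open a new branch:
  "fvssv" → 5 new (f, v, s, s, v)
  "fvssss" → prefix "fvss" already present; 2 new (s, s)
  "fvssvf" → prefix "fvssv" already present; 1 new (f)
  "fvssfszz" → prefix "fvss" already present; 4 new (f, s, z, z)
  "fvssszi" → prefix "fvsss" already present; 2 new (z, i)
  "fvssizv" → prefix "fvss" already present; 3 new (i, z, v)
  "fvsssf" → prefix "fvsss" already present; 1 new (f)
  "fvsszv" → prefix "fvss" already present; 2 new (z, v)
  "fvssz" → prefix "fvssz" already present; 0 new (none)
  "fvsss" → prefix "fvsss" already present; 0 new (none)
  "fvssiiiv" → prefix "fvssi" already present; 3 new (i, i, v)
  "fvssvvzs" → prefix "fvssv" already present; 3 new (v, z, s)
Total nodes = 5 + 2 + 1 + 4 + 2 + 3 + 1 + 2 + 0 + 0 + 3 + 3 = 26

26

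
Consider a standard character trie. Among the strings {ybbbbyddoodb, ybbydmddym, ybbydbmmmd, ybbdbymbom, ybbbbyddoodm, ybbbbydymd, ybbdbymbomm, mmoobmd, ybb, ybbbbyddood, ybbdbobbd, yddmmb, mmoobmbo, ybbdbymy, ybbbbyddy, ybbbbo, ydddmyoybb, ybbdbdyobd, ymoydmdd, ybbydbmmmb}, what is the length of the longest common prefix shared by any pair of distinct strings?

Look for the deepest trie node that still has at least two words in its subtree.
e.g. "ybbbbyddood" and "ybbbbyddoodb" share the prefix "ybbbbyddood" of length 11; no pair shares a longer one.
Longest shared-prefix length: 11

11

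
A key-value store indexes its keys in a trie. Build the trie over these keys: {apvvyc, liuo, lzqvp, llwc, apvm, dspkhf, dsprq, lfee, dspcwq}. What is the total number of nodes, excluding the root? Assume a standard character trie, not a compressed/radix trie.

32

Trie structure (* marks end of a word):
(root)
├─ a
│  └─ p
│     └─ v
│        ├─ m *
│        └─ v
│           └─ y
│              └─ c *
├─ d
│  └─ s
│     └─ p
│        ├─ c
│        │  └─ w
│        │     └─ q *
│        ├─ k
│        │  └─ h
│        │     └─ f *
│        └─ r
│           └─ q *
└─ l
   ├─ f
   │  └─ e
   │     └─ e *
   ├─ i
   │  └─ u
   │     └─ o *
   ├─ l
   │  └─ w
   │     └─ c *
   └─ z
      └─ q
         └─ v
            └─ p *
Counting every labelled node above: 32.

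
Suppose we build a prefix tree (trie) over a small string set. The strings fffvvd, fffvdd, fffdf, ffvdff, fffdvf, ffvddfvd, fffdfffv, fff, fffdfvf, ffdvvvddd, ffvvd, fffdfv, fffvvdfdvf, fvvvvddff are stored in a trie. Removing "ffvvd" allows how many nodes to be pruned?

2

Walk "ffvvd" from the leaf back toward the root, removing each node that no remaining word uses.
The suffix "vd" (2 nodes) is used only by "ffvvd"; the node for "ffv" still has the child "d", so pruning stops there.
Nodes removed: 2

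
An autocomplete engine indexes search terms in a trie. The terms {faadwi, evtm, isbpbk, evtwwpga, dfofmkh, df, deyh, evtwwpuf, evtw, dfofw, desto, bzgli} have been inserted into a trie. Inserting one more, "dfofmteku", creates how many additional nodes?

4

Walking "dfofmteku" from the root, the first 5 characters ("dfofm") follow existing edges; "t" is the first miss.
Each of the 4 remaining characters creates one node.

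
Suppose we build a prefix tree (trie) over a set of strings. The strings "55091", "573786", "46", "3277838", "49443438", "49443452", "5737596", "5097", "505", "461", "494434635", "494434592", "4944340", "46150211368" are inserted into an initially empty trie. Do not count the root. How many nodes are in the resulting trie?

Insert word by word; a character creates a node only if that edge doesn't already exist:
  "55091" → 5 new (5, 5, 0, 9, 1)
  "573786" → prefix "5" already present; 5 new (7, 3, 7, 8, 6)
  "46" → 2 new (4, 6)
  "3277838" → 7 new (3, 2, 7, 7, 8, 3, 8)
  "49443438" → prefix "4" already present; 7 new (9, 4, 4, 3, 4, 3, 8)
  "49443452" → prefix "494434" already present; 2 new (5, 2)
  "5737596" → prefix "5737" already present; 3 new (5, 9, 6)
  "5097" → prefix "5" already present; 3 new (0, 9, 7)
  "505" → prefix "50" already present; 1 new (5)
  "461" → prefix "46" already present; 1 new (1)
  "494434635" → prefix "494434" already present; 3 new (6, 3, 5)
  "494434592" → prefix "4944345" already present; 2 new (9, 2)
  "4944340" → prefix "494434" already present; 1 new (0)
  "46150211368" → prefix "461" already present; 8 new (5, 0, 2, 1, 1, 3, 6, 8)
Total nodes = 5 + 5 + 2 + 7 + 7 + 2 + 3 + 3 + 1 + 1 + 3 + 2 + 1 + 8 = 50

50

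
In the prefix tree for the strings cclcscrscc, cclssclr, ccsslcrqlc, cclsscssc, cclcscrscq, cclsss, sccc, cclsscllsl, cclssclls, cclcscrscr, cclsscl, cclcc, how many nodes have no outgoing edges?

10

A leaf is a node with no children — equivalently, the end of a word that is not a proper prefix of any other stored word.
Those words: "cclcc", "cclcscrscc", "cclcscrscq", "cclcscrscr", "cclsscllsl", "cclssclr", "cclsscssc", "cclsss", "ccsslcrqlc", "sccc"
Leaf count: 10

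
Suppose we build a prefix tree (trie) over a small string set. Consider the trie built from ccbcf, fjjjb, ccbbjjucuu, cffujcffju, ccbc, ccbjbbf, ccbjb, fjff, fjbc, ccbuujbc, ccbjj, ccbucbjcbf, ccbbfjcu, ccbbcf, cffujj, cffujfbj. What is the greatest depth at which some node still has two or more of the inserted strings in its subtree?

5

Look for the deepest trie node that still has at least two words in its subtree.
e.g. "ccbjb" and "ccbjbbf" share the prefix "ccbjb" of length 5; no pair shares a longer one.
Longest shared-prefix length: 5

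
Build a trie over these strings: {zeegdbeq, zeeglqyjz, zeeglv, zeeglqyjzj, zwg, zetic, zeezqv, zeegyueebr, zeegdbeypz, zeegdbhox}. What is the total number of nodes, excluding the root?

35

Count nodes per top-level branch (shared prefixes stored once):
  'z'-branch (zeegdbeq, zeegdbeypz, zeegdbhox, zeeglqyjz, zeeglqyjzj, zeeglv, zeegyueebr, zeezqv, zetic, zwg): 35 nodes
Sum: 35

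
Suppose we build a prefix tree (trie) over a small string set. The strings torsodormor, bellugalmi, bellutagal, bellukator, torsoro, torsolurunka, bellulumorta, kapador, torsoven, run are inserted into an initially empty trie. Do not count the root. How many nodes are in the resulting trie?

Count nodes per top-level branch (shared prefixes stored once):
  'b'-branch (bellugalmi, bellukator, bellulumorta, bellutagal): 27 nodes
  'k'-branch (kapador): 7 nodes
  'r'-branch (run): 3 nodes
  't'-branch (torsodormor, torsolurunka, torsoro, torsoven): 23 nodes
Sum: 60

60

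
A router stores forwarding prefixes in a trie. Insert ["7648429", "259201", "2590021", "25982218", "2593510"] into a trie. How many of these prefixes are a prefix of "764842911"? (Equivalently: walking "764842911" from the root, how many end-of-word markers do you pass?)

1

Traverse "764842911" character by character; count nodes along the way that are marked as word ends.
Prefixes of the query that are stored words: "7648429"
Count: 1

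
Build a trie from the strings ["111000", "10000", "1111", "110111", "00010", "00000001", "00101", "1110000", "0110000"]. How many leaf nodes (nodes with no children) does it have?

A leaf is a node with no children — equivalently, the end of a word that is not a proper prefix of any other stored word.
Those words: "00000001", "00010", "00101", "0110000", "10000", "110111", "1110000", "1111"
Leaf count: 8

8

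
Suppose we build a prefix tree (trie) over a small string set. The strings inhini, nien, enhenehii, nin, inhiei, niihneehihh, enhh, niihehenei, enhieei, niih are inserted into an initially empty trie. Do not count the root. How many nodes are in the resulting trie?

For each word, the new-node count is its length minus the longest prefix already in the trie:
  "inhini" → 6 new (i, n, h, i, n, i)
  "nien" → 4 new (n, i, e, n)
  "enhenehii" → 9 new (e, n, h, e, n, e, h, i, i)
  "nin" → prefix "ni" already present; 1 new (n)
  "inhiei" → prefix "inhi" already present; 2 new (e, i)
  "niihneehihh" → prefix "ni" already present; 9 new (i, h, n, e, e, h, i, h, h)
  "enhh" → prefix "enh" already present; 1 new (h)
  "niihehenei" → prefix "niih" already present; 6 new (e, h, e, n, e, i)
  "enhieei" → prefix "enh" already present; 4 new (i, e, e, i)
  "niih" → prefix "niih" already present; 0 new (none)
Total nodes = 6 + 4 + 9 + 1 + 2 + 9 + 1 + 6 + 4 + 0 = 42

42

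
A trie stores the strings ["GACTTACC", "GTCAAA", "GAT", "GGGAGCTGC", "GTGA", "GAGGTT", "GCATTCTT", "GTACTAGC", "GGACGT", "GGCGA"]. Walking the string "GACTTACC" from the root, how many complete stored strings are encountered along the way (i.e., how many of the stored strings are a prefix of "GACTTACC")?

1

Walk "GACTTACC" from the root; an end-of-word marker is hit whenever a stored word is a prefix of "GACTTACC".
Prefixes of the query that are stored words: "GACTTACC"
Count: 1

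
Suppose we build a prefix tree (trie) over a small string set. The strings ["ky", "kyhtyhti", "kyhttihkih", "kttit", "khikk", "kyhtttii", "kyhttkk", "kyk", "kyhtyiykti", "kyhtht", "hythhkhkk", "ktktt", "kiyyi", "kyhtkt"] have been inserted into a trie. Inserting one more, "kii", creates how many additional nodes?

1

The longest prefix of "kii" already in the trie is "ki" (length 2).
Each of the 1 remaining characters creates one node.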